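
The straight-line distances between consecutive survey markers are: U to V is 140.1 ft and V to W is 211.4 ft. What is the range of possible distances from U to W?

71.3 ≤ UW ≤ 351.5 ft

By the triangle inequality, |140.1 − 211.4| ≤ UW ≤ 140.1 + 211.4.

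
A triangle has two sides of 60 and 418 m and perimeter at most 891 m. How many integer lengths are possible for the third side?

Triangle inequality: 358 < x < 478. Perimeter ≤ 891 gives x ≤ 891 − 60 − 418 = 413.
So 358 < x ≤ 413; integers 359 through 413: 55 values.

55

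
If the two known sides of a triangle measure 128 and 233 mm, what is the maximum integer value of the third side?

The third side must be strictly less than 128 + 233 = 361.
The largest integer below 361 is 360.

360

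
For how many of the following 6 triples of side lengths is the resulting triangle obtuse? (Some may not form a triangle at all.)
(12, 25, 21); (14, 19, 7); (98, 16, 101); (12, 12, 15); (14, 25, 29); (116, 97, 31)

(12,25,21): 12²+21² = 585 < 625 = 25² → obtuse
(14,19,7): 7²+14² = 245 < 361 = 19² → obtuse
(98,16,101): 16²+98² = 9860 < 10201 = 101² → obtuse
(12,12,15): 12²+12² = 288 > 225 = 15² → acute
(14,25,29): 14²+25² = 821 < 841 = 29² → obtuse
(116,97,31): 31²+97² = 10370 < 13456 = 116² → obtuse
5 of the 6 are obtuse.

5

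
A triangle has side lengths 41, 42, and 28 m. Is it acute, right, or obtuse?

Compare the square of the longest side to the sum of squares of the other two: 28² + 41² = 2465 > 1764 = 42².

acute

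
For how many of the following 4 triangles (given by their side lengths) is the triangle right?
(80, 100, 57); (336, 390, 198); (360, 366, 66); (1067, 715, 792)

3

(80,100,57): 57²+80² = 9649 < 10000 = 100² → obtuse
(336,390,198): 198²+336² = 152100 = 390² → right
(360,366,66): 66²+360² = 133956 = 366² → right
(1067,715,792): 715²+792² = 1138489 = 1067² → right
3 of the 4 are right.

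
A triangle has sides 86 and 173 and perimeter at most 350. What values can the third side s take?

Triangle inequality alone gives 87 < s < 259.
The perimeter condition gives s ≤ 350 − 86 − 173 = 91.
Intersecting the two: 87 < s ≤ 91.

87 < s ≤ 91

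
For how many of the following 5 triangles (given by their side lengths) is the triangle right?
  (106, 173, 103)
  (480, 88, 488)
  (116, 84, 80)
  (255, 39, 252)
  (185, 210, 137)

(106,173,103): 103²+106² = 21845 < 29929 = 173² → obtuse
(480,88,488): 88²+480² = 238144 = 488² → right
(116,84,80): 80²+84² = 13456 = 116² → right
(255,39,252): 39²+252² = 65025 = 255² → right
(185,210,137): 137²+185² = 52994 > 44100 = 210² → acute
3 of the 5 are right.

3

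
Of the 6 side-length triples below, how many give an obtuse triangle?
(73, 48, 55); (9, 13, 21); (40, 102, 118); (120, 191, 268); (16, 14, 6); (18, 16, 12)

4

(73,48,55): 48²+55² = 5329 = 73² → right
(9,13,21): 9²+13² = 250 < 441 = 21² → obtuse
(40,102,118): 40²+102² = 12004 < 13924 = 118² → obtuse
(120,191,268): 120²+191² = 50881 < 71824 = 268² → obtuse
(16,14,6): 6²+14² = 232 < 256 = 16² → obtuse
(18,16,12): 12²+16² = 400 > 324 = 18² → acute
4 of the 6 are obtuse.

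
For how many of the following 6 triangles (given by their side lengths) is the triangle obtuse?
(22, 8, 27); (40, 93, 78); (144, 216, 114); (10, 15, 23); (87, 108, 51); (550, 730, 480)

5

(22,8,27): 8²+22² = 548 < 729 = 27² → obtuse
(40,93,78): 40²+78² = 7684 < 8649 = 93² → obtuse
(144,216,114): 114²+144² = 33732 < 46656 = 216² → obtuse
(10,15,23): 10²+15² = 325 < 529 = 23² → obtuse
(87,108,51): 51²+87² = 10170 < 11664 = 108² → obtuse
(550,730,480): 480²+550² = 532900 = 730² → right
5 of the 6 are obtuse.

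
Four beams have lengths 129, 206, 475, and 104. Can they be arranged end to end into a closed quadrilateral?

For a quadrilateral, each side must be shorter than the sum of the others.
Here the longest side is 475, but the remaining 3 sides sum to only 439.

No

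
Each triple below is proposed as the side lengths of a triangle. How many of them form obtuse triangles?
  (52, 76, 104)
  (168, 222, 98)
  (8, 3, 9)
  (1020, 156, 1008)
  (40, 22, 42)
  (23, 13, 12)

(52,76,104): 52²+76² = 8480 < 10816 = 104² → obtuse
(168,222,98): 98²+168² = 37828 < 49284 = 222² → obtuse
(8,3,9): 3²+8² = 73 < 81 = 9² → obtuse
(1020,156,1008): 156²+1008² = 1040400 = 1020² → right
(40,22,42): 22²+40² = 2084 > 1764 = 42² → acute
(23,13,12): 12²+13² = 313 < 529 = 23² → obtuse
4 of the 6 are obtuse.

4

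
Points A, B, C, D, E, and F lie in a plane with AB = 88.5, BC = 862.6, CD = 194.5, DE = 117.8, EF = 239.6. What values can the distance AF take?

The maximum is all hops collinear in one direction: 88.5 + 862.6 + 194.5 + 117.8 + 239.6 = 1503.0.
The longest hop is 862.6; the others sum to 640.4. Folding the others back against it leaves at least 862.6 − 640.4 = 222.2.

222.2 ≤ AF ≤ 1503.0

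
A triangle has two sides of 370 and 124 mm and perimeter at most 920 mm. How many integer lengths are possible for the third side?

180

Triangle inequality: 246 < x < 494. Perimeter ≤ 920 gives x ≤ 920 − 370 − 124 = 426.
So 246 < x ≤ 426; integers 247 through 426: 180 values.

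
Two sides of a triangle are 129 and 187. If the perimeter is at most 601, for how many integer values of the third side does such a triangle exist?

Triangle inequality: 58 < x < 316. Perimeter ≤ 601 gives x ≤ 601 − 129 − 187 = 285.
So 58 < x ≤ 285; integers 59 through 285: 227 values.

227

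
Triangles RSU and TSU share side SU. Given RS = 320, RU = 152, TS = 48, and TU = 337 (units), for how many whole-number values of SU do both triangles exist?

95

From triangle RSU: 168 < SU < 472.
From triangle TSU: 289 < SU < 385.
Intersection: 289 < SU < 385, so integers 290 through 384: 95 values.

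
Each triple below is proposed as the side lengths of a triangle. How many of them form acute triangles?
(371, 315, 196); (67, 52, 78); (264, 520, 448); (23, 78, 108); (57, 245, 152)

1

(371,315,196): 196²+315² = 137641 = 371² → right
(67,52,78): 52²+67² = 7193 > 6084 = 78² → acute
(264,520,448): 264²+448² = 270400 = 520² → right
(23,78,108): 23+78 ≤ 108, not a triangle
(57,245,152): 57+152 ≤ 245, not a triangle
1 of the 5 is acute.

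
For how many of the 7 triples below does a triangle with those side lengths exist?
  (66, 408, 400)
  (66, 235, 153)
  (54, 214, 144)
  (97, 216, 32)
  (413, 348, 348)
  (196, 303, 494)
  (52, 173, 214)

4

(66,400,408): 66+400 > 408 → valid
(66,153,235): 66+153 ≤ 235 → not valid
(54,144,214): 54+144 ≤ 214 → not valid
(32,97,216): 32+97 ≤ 216 → not valid
(348,348,413): 348+348 > 413 → valid
(196,303,494): 196+303 > 494 → valid
(52,173,214): 52+173 > 214 → valid
4 of the 7 triples form a triangle.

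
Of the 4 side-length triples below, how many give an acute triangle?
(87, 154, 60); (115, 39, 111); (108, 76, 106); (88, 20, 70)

(87,154,60): 60+87 ≤ 154, not a triangle
(115,39,111): 39²+111² = 13842 > 13225 = 115² → acute
(108,76,106): 76²+106² = 17012 > 11664 = 108² → acute
(88,20,70): 20²+70² = 5300 < 7744 = 88² → obtuse
2 of the 4 are acute.

2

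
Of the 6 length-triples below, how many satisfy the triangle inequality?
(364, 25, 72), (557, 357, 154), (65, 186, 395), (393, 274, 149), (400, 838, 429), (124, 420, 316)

(25,72,364): 25+72 ≤ 364 → not valid
(154,357,557): 154+357 ≤ 557 → not valid
(65,186,395): 65+186 ≤ 395 → not valid
(149,274,393): 149+274 > 393 → valid
(400,429,838): 400+429 ≤ 838 → not valid
(124,316,420): 124+316 > 420 → valid
2 of the 6 triples form a triangle.

2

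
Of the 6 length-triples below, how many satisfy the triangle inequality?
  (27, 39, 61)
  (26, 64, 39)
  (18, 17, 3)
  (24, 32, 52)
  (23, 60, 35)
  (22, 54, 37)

(27,39,61): 27+39 > 61 → valid
(26,39,64): 26+39 > 64 → valid
(3,17,18): 3+17 > 18 → valid
(24,32,52): 24+32 > 52 → valid
(23,35,60): 23+35 ≤ 60 → not valid
(22,37,54): 22+37 > 54 → valid
5 of the 6 triples form a triangle.

5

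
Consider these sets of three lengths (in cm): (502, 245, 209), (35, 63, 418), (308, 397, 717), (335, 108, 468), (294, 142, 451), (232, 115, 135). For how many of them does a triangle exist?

1

(209,245,502): 209+245 ≤ 502 → not valid
(35,63,418): 35+63 ≤ 418 → not valid
(308,397,717): 308+397 ≤ 717 → not valid
(108,335,468): 108+335 ≤ 468 → not valid
(142,294,451): 142+294 ≤ 451 → not valid
(115,135,232): 115+135 > 232 → valid
1 of the 6 triples forms a triangle.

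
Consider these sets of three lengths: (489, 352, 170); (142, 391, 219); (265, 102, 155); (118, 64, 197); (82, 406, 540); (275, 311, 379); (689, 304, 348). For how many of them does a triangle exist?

2

(170,352,489): 170+352 > 489 → valid
(142,219,391): 142+219 ≤ 391 → not valid
(102,155,265): 102+155 ≤ 265 → not valid
(64,118,197): 64+118 ≤ 197 → not valid
(82,406,540): 82+406 ≤ 540 → not valid
(275,311,379): 275+311 > 379 → valid
(304,348,689): 304+348 ≤ 689 → not valid
2 of the 7 triples form a triangle.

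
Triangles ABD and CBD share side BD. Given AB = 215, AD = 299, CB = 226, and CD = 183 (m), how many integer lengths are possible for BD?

324

From triangle ABD: 84 < BD < 514.
From triangle CBD: 43 < BD < 409.
Intersection: 84 < BD < 409, so integers 85 through 408: 324 values.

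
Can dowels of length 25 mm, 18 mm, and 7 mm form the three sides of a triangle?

The two shorter sides sum to 25, exactly equal to the longest side 25.
That gives only a degenerate (flat) triangle — the inequality must be strict.

No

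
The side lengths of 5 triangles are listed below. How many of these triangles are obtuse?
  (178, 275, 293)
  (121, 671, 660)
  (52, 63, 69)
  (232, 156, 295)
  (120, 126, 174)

1

(178,275,293): 178²+275² = 107309 > 85849 = 293² → acute
(121,671,660): 121²+660² = 450241 = 671² → right
(52,63,69): 52²+63² = 6673 > 4761 = 69² → acute
(232,156,295): 156²+232² = 78160 < 87025 = 295² → obtuse
(120,126,174): 120²+126² = 30276 = 174² → right
1 of the 5 is obtuse.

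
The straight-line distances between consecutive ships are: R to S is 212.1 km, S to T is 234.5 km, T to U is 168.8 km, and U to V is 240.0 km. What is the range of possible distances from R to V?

The maximum is all hops collinear in one direction: 212.1 + 234.5 + 168.8 + 240.0 = 855.4.
The longest hop is 240.0; the others sum to 615.4. Since 240.0 ≤ 615.4, the path can fold back on itself completely, so the minimum distance is 0.

0 ≤ RV ≤ 855.4 km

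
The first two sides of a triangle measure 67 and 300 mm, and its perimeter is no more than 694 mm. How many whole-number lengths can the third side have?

94

Triangle inequality: 233 < x < 367. Perimeter ≤ 694 gives x ≤ 694 − 67 − 300 = 327.
So 233 < x ≤ 327; integers 234 through 327: 94 values.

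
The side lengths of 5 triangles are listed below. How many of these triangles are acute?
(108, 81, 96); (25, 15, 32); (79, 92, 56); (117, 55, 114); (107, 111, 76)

4

(108,81,96): 81²+96² = 15777 > 11664 = 108² → acute
(25,15,32): 15²+25² = 850 < 1024 = 32² → obtuse
(79,92,56): 56²+79² = 9377 > 8464 = 92² → acute
(117,55,114): 55²+114² = 16021 > 13689 = 117² → acute
(107,111,76): 76²+107² = 17225 > 12321 = 111² → acute
4 of the 5 are acute.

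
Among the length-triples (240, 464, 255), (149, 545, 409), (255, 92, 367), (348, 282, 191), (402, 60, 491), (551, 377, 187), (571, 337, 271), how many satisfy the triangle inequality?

(240,255,464): 240+255 > 464 → valid
(149,409,545): 149+409 > 545 → valid
(92,255,367): 92+255 ≤ 367 → not valid
(191,282,348): 191+282 > 348 → valid
(60,402,491): 60+402 ≤ 491 → not valid
(187,377,551): 187+377 > 551 → valid
(271,337,571): 271+337 > 571 → valid
5 of the 7 triples form a triangle.

5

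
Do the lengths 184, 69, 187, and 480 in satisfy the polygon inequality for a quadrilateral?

For a quadrilateral, each side must be shorter than the sum of the others.
Here the longest side is 480, but the remaining 3 sides sum to only 440.

No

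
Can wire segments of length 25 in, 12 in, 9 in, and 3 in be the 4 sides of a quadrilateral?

No

For a quadrilateral, each side must be shorter than the sum of the others.
Here the longest side is 25, but the remaining 3 sides sum to only 24.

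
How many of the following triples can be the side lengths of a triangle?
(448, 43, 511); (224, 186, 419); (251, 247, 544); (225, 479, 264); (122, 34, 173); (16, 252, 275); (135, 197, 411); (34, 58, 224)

(43,448,511): 43+448 ≤ 511 → not valid
(186,224,419): 186+224 ≤ 419 → not valid
(247,251,544): 247+251 ≤ 544 → not valid
(225,264,479): 225+264 > 479 → valid
(34,122,173): 34+122 ≤ 173 → not valid
(16,252,275): 16+252 ≤ 275 → not valid
(135,197,411): 135+197 ≤ 411 → not valid
(34,58,224): 34+58 ≤ 224 → not valid
1 of the 8 triples forms a triangle.

1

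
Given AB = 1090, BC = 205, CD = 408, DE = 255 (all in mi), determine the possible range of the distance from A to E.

222 ≤ AE ≤ 1958 mi

The maximum is all hops collinear in one direction: 1090 + 205 + 408 + 255 = 1958.
The longest hop is 1090; the others sum to 868. Folding the others back against it leaves at least 1090 − 868 = 222.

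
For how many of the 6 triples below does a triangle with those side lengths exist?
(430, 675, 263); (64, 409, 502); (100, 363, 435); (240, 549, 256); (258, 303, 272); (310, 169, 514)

3

(263,430,675): 263+430 > 675 → valid
(64,409,502): 64+409 ≤ 502 → not valid
(100,363,435): 100+363 > 435 → valid
(240,256,549): 240+256 ≤ 549 → not valid
(258,272,303): 258+272 > 303 → valid
(169,310,514): 169+310 ≤ 514 → not valid
3 of the 6 triples form a triangle.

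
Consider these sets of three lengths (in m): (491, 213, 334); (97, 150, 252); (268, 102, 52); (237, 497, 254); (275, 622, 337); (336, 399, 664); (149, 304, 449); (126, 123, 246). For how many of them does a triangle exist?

4

(213,334,491): 213+334 > 491 → valid
(97,150,252): 97+150 ≤ 252 → not valid
(52,102,268): 52+102 ≤ 268 → not valid
(237,254,497): 237+254 ≤ 497 → not valid
(275,337,622): 275+337 ≤ 622 → not valid
(336,399,664): 336+399 > 664 → valid
(149,304,449): 149+304 > 449 → valid
(123,126,246): 123+126 > 246 → valid
4 of the 8 triples form a triangle.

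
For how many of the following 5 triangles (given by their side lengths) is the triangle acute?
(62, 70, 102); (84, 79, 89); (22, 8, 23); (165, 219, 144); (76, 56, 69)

3

(62,70,102): 62²+70² = 8744 < 10404 = 102² → obtuse
(84,79,89): 79²+84² = 13297 > 7921 = 89² → acute
(22,8,23): 8²+22² = 548 > 529 = 23² → acute
(165,219,144): 144²+165² = 47961 = 219² → right
(76,56,69): 56²+69² = 7897 > 5776 = 76² → acute
3 of the 5 are acute.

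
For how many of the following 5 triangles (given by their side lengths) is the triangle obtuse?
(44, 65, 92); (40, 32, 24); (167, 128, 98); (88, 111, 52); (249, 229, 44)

(44,65,92): 44²+65² = 6161 < 8464 = 92² → obtuse
(40,32,24): 24²+32² = 1600 = 40² → right
(167,128,98): 98²+128² = 25988 < 27889 = 167² → obtuse
(88,111,52): 52²+88² = 10448 < 12321 = 111² → obtuse
(249,229,44): 44²+229² = 54377 < 62001 = 249² → obtuse
4 of the 5 are obtuse.

4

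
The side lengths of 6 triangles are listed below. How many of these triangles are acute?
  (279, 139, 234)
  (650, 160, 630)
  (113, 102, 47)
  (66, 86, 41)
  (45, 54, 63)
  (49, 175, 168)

1

(279,139,234): 139²+234² = 74077 < 77841 = 279² → obtuse
(650,160,630): 160²+630² = 422500 = 650² → right
(113,102,47): 47²+102² = 12613 < 12769 = 113² → obtuse
(66,86,41): 41²+66² = 6037 < 7396 = 86² → obtuse
(45,54,63): 45²+54² = 4941 > 3969 = 63² → acute
(49,175,168): 49²+168² = 30625 = 175² → right
1 of the 6 is acute.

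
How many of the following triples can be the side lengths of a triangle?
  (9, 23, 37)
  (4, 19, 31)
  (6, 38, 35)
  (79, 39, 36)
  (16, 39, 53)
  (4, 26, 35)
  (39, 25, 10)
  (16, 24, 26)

3

(9,23,37): 9+23 ≤ 37 → not valid
(4,19,31): 4+19 ≤ 31 → not valid
(6,35,38): 6+35 > 38 → valid
(36,39,79): 36+39 ≤ 79 → not valid
(16,39,53): 16+39 > 53 → valid
(4,26,35): 4+26 ≤ 35 → not valid
(10,25,39): 10+25 ≤ 39 → not valid
(16,24,26): 16+24 > 26 → valid
3 of the 8 triples form a triangle.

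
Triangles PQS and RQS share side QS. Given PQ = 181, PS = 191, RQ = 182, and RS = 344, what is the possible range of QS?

162 < QS < 372

From triangle PQS: |181 − 191| < QS < 181 + 191, i.e. 10 < QS < 372.
From triangle RQS: 162 < QS < 526.
Both must hold, so QS lies in the intersection.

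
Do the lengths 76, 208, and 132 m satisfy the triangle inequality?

No

The two shorter sides sum to 208, exactly equal to the longest side 208.
That gives only a degenerate (flat) triangle — the inequality must be strict.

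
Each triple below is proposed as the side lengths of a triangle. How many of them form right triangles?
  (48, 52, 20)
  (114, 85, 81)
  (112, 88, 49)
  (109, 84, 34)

1

(48,52,20): 20²+48² = 2704 = 52² → right
(114,85,81): 81²+85² = 13786 > 12996 = 114² → acute
(112,88,49): 49²+88² = 10145 < 12544 = 112² → obtuse
(109,84,34): 34²+84² = 8212 < 11881 = 109² → obtuse
1 of the 4 is right.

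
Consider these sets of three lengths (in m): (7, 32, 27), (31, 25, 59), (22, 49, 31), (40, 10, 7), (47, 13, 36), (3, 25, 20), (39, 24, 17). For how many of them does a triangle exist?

(7,27,32): 7+27 > 32 → valid
(25,31,59): 25+31 ≤ 59 → not valid
(22,31,49): 22+31 > 49 → valid
(7,10,40): 7+10 ≤ 40 → not valid
(13,36,47): 13+36 > 47 → valid
(3,20,25): 3+20 ≤ 25 → not valid
(17,24,39): 17+24 > 39 → valid
4 of the 7 triples form a triangle.

4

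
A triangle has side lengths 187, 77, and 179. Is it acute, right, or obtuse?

acute

Compare the square of the longest side to the sum of squares of the other two: 77² + 179² = 37970 > 34969 = 187².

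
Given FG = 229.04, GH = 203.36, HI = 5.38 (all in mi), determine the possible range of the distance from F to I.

The maximum is all hops collinear in one direction: 229.04 + 203.36 + 5.38 = 437.78.
The longest hop is 229.04; the others sum to 208.74. Folding the others back against it leaves at least 229.04 − 208.74 = 20.30.

20.30 ≤ FI ≤ 437.78 mi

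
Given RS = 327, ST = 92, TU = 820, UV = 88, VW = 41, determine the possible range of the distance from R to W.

The maximum is all hops collinear in one direction: 327 + 92 + 820 + 88 + 41 = 1368.
The longest hop is 820; the others sum to 548. Folding the others back against it leaves at least 820 − 548 = 272.

272 ≤ RW ≤ 1368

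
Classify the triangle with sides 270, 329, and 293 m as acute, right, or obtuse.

Compare the square of the longest side to the sum of squares of the other two: 270² + 293² = 158749 > 108241 = 329².

acute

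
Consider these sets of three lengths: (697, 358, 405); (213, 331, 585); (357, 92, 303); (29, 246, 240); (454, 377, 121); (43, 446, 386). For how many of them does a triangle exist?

4

(358,405,697): 358+405 > 697 → valid
(213,331,585): 213+331 ≤ 585 → not valid
(92,303,357): 92+303 > 357 → valid
(29,240,246): 29+240 > 246 → valid
(121,377,454): 121+377 > 454 → valid
(43,386,446): 43+386 ≤ 446 → not valid
4 of the 6 triples form a triangle.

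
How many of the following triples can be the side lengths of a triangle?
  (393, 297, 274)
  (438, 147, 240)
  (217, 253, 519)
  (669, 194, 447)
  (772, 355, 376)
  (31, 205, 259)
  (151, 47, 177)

(274,297,393): 274+297 > 393 → valid
(147,240,438): 147+240 ≤ 438 → not valid
(217,253,519): 217+253 ≤ 519 → not valid
(194,447,669): 194+447 ≤ 669 → not valid
(355,376,772): 355+376 ≤ 772 → not valid
(31,205,259): 31+205 ≤ 259 → not valid
(47,151,177): 47+151 > 177 → valid
2 of the 7 triples form a triangle.

2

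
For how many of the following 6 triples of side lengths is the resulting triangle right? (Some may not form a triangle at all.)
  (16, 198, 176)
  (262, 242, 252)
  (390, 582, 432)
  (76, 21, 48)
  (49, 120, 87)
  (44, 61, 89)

1

(16,198,176): 16+176 ≤ 198, not a triangle
(262,242,252): 242²+252² = 122068 > 68644 = 262² → acute
(390,582,432): 390²+432² = 338724 = 582² → right
(76,21,48): 21+48 ≤ 76, not a triangle
(49,120,87): 49²+87² = 9970 < 14400 = 120² → obtuse
(44,61,89): 44²+61² = 5657 < 7921 = 89² → obtuse
1 of the 6 is right.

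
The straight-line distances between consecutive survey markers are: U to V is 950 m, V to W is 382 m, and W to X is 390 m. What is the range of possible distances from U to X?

178 ≤ UX ≤ 1722 m

The maximum is all hops collinear in one direction: 950 + 382 + 390 = 1722.
The longest hop is 950; the others sum to 772. Folding the others back against it leaves at least 950 − 772 = 178.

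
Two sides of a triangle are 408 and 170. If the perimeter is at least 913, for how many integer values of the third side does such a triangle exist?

243

Triangle inequality: 238 < x < 578. Perimeter ≥ 913 gives x ≥ 913 − 408 − 170 = 335.
So 335 ≤ x < 578; integers 335 through 577: 243 values.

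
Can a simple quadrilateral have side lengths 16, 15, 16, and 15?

A quadrilateral exists iff every side is shorter than the sum of the others — equivalently, the longest side is less than the sum of the rest.
Longest side 16 < 46 (sum of the remaining 3), so yes.

Yes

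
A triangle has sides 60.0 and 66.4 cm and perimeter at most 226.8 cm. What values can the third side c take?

6.4 < c ≤ 100.4

Triangle inequality alone gives 6.4 < c < 126.4.
The perimeter condition gives c ≤ 226.8 − 60.0 − 66.4 = 100.4.
Intersecting the two: 6.4 < c ≤ 100.4.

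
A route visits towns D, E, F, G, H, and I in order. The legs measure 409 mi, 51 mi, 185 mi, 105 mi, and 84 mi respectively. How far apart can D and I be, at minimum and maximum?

0 ≤ DI ≤ 834 mi

The maximum is all hops collinear in one direction: 409 + 51 + 185 + 105 + 84 = 834.
The longest hop is 409; the others sum to 425. Since 409 ≤ 425, the path can fold back on itself completely, so the minimum distance is 0.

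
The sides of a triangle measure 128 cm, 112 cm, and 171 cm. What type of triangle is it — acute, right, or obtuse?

Compare the square of the longest side to the sum of squares of the other two: 112² + 128² = 28928 < 29241 = 171².

obtuse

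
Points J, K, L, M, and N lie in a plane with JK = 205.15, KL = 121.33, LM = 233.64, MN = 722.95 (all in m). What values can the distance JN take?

162.83 ≤ JN ≤ 1283.07 m

The maximum is all hops collinear in one direction: 205.15 + 121.33 + 233.64 + 722.95 = 1283.07.
The longest hop is 722.95; the others sum to 560.12. Folding the others back against it leaves at least 722.95 − 560.12 = 162.83.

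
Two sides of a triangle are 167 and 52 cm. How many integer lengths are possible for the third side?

The third side lies in the open interval (115, 219).
Integers from 116 to 218 inclusive: 218 − 116 + 1 = 103.

103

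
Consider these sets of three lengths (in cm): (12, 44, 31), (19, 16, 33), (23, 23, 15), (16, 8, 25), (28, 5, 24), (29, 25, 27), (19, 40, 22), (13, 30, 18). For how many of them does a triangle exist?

(12,31,44): 12+31 ≤ 44 → not valid
(16,19,33): 16+19 > 33 → valid
(15,23,23): 15+23 > 23 → valid
(8,16,25): 8+16 ≤ 25 → not valid
(5,24,28): 5+24 > 28 → valid
(25,27,29): 25+27 > 29 → valid
(19,22,40): 19+22 > 40 → valid
(13,18,30): 13+18 > 30 → valid
6 of the 8 triples form a triangle.

6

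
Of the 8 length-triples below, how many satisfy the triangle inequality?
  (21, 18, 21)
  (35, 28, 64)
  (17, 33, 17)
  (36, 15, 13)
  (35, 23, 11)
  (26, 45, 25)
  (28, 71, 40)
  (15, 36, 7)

(18,21,21): 18+21 > 21 → valid
(28,35,64): 28+35 ≤ 64 → not valid
(17,17,33): 17+17 > 33 → valid
(13,15,36): 13+15 ≤ 36 → not valid
(11,23,35): 11+23 ≤ 35 → not valid
(25,26,45): 25+26 > 45 → valid
(28,40,71): 28+40 ≤ 71 → not valid
(7,15,36): 7+15 ≤ 36 → not valid
3 of the 8 triples form a triangle.

3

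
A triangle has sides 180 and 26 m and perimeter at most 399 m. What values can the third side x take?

Triangle inequality alone gives 154 < x < 206.
The perimeter condition gives x ≤ 399 − 180 − 26 = 193.
Intersecting the two: 154 < x ≤ 193.

154 < x ≤ 193 m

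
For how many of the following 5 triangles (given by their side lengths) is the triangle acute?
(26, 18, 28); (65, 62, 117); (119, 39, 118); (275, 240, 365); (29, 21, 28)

(26,18,28): 18²+26² = 1000 > 784 = 28² → acute
(65,62,117): 62²+65² = 8069 < 13689 = 117² → obtuse
(119,39,118): 39²+118² = 15445 > 14161 = 119² → acute
(275,240,365): 240²+275² = 133225 = 365² → right
(29,21,28): 21²+28² = 1225 > 841 = 29² → acute
3 of the 5 are acute.

3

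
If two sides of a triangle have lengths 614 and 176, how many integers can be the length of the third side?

The third side lies in the open interval (438, 790).
Integers from 439 to 789 inclusive: 789 − 439 + 1 = 351.

351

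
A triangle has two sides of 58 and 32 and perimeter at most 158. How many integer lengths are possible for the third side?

Triangle inequality: 26 < x < 90. Perimeter ≤ 158 gives x ≤ 158 − 58 − 32 = 68.
So 26 < x ≤ 68; integers 27 through 68: 42 values.

42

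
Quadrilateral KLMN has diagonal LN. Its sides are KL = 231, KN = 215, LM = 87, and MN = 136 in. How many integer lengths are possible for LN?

173

From triangle KLN: 16 < LN < 446.
From triangle MLN: 49 < LN < 223.
Intersection: 49 < LN < 223, so integers 50 through 222: 173 values.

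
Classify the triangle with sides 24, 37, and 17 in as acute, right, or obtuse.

Compare the square of the longest side to the sum of squares of the other two: 17² + 24² = 865 < 1369 = 37².

obtuse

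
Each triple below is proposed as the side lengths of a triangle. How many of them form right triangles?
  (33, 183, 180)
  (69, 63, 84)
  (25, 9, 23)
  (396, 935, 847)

(33,183,180): 33²+180² = 33489 = 183² → right
(69,63,84): 63²+69² = 8730 > 7056 = 84² → acute
(25,9,23): 9²+23² = 610 < 625 = 25² → obtuse
(396,935,847): 396²+847² = 874225 = 935² → right
2 of the 4 are right.

2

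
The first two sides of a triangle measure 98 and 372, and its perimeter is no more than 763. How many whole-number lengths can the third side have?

Triangle inequality: 274 < x < 470. Perimeter ≤ 763 gives x ≤ 763 − 98 − 372 = 293.
So 274 < x ≤ 293; integers 275 through 293: 19 values.

19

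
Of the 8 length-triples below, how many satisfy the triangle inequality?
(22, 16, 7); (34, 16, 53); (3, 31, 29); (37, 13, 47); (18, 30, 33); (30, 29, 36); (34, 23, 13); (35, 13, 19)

(7,16,22): 7+16 > 22 → valid
(16,34,53): 16+34 ≤ 53 → not valid
(3,29,31): 3+29 > 31 → valid
(13,37,47): 13+37 > 47 → valid
(18,30,33): 18+30 > 33 → valid
(29,30,36): 29+30 > 36 → valid
(13,23,34): 13+23 > 34 → valid
(13,19,35): 13+19 ≤ 35 → not valid
6 of the 8 triples form a triangle.

6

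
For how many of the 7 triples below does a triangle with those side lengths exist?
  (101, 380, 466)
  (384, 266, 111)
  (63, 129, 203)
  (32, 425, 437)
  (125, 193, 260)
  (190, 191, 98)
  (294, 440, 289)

5

(101,380,466): 101+380 > 466 → valid
(111,266,384): 111+266 ≤ 384 → not valid
(63,129,203): 63+129 ≤ 203 → not valid
(32,425,437): 32+425 > 437 → valid
(125,193,260): 125+193 > 260 → valid
(98,190,191): 98+190 > 191 → valid
(289,294,440): 289+294 > 440 → valid
5 of the 7 triples form a triangle.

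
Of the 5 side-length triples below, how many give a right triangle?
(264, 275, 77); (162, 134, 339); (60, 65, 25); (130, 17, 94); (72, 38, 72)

2

(264,275,77): 77²+264² = 75625 = 275² → right
(162,134,339): 134+162 ≤ 339, not a triangle
(60,65,25): 25²+60² = 4225 = 65² → right
(130,17,94): 17+94 ≤ 130, not a triangle
(72,38,72): 38²+72² = 6628 > 5184 = 72² → acute
2 of the 5 are right.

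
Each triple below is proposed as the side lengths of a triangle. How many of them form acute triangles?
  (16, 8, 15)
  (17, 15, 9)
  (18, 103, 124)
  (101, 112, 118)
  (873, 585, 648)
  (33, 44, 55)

3

(16,8,15): 8²+15² = 289 > 256 = 16² → acute
(17,15,9): 9²+15² = 306 > 289 = 17² → acute
(18,103,124): 18+103 ≤ 124, not a triangle
(101,112,118): 101²+112² = 22745 > 13924 = 118² → acute
(873,585,648): 585²+648² = 762129 = 873² → right
(33,44,55): 33²+44² = 3025 = 55² → right
3 of the 6 are acute.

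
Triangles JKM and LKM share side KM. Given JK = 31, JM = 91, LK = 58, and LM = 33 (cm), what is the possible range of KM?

60 < KM < 91

From triangle JKM: |31 − 91| < KM < 31 + 91, i.e. 60 < KM < 122.
From triangle LKM: 25 < KM < 91.
Both must hold, so KM lies in the intersection.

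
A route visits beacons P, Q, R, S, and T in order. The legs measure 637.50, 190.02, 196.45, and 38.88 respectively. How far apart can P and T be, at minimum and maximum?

The maximum is all hops collinear in one direction: 637.50 + 190.02 + 196.45 + 38.88 = 1062.85.
The longest hop is 637.50; the others sum to 425.35. Folding the others back against it leaves at least 637.50 − 425.35 = 212.15.

212.15 ≤ PT ≤ 1062.85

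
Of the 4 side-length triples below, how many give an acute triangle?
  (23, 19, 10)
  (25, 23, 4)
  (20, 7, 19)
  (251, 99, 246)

(23,19,10): 10²+19² = 461 < 529 = 23² → obtuse
(25,23,4): 4²+23² = 545 < 625 = 25² → obtuse
(20,7,19): 7²+19² = 410 > 400 = 20² → acute
(251,99,246): 99²+246² = 70317 > 63001 = 251² → acute
2 of the 4 are acute.

2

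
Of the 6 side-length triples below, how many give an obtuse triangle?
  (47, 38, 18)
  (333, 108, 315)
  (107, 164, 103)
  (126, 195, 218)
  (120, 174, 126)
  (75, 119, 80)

3

(47,38,18): 18²+38² = 1768 < 2209 = 47² → obtuse
(333,108,315): 108²+315² = 110889 = 333² → right
(107,164,103): 103²+107² = 22058 < 26896 = 164² → obtuse
(126,195,218): 126²+195² = 53901 > 47524 = 218² → acute
(120,174,126): 120²+126² = 30276 = 174² → right
(75,119,80): 75²+80² = 12025 < 14161 = 119² → obtuse
3 of the 6 are obtuse.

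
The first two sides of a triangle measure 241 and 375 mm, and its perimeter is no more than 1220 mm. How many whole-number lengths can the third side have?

470

Triangle inequality: 134 < x < 616. Perimeter ≤ 1220 gives x ≤ 1220 − 241 − 375 = 604.
So 134 < x ≤ 604; integers 135 through 604: 470 values.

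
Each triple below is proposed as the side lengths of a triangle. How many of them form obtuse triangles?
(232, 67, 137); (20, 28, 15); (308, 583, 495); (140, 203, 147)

1

(232,67,137): 67+137 ≤ 232, not a triangle
(20,28,15): 15²+20² = 625 < 784 = 28² → obtuse
(308,583,495): 308²+495² = 339889 = 583² → right
(140,203,147): 140²+147² = 41209 = 203² → right
1 of the 4 is obtuse.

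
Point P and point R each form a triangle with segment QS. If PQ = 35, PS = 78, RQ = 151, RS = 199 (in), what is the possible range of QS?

48 < QS < 113

From triangle PQS: |35 − 78| < QS < 35 + 78, i.e. 43 < QS < 113.
From triangle RQS: 48 < QS < 350.
Both must hold, so QS lies in the intersection.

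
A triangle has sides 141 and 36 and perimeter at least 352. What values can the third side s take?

Triangle inequality alone gives 105 < s < 177.
The perimeter condition gives s ≥ 352 − 141 − 36 = 175.
Intersecting the two: 175 ≤ s < 177.

175 ≤ s < 177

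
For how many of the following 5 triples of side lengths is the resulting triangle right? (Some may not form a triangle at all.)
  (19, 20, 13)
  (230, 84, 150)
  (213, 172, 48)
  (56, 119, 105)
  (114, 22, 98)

(19,20,13): 13²+19² = 530 > 400 = 20² → acute
(230,84,150): 84²+150² = 29556 < 52900 = 230² → obtuse
(213,172,48): 48²+172² = 31888 < 45369 = 213² → obtuse
(56,119,105): 56²+105² = 14161 = 119² → right
(114,22,98): 22²+98² = 10088 < 12996 = 114² → obtuse
1 of the 5 is right.

1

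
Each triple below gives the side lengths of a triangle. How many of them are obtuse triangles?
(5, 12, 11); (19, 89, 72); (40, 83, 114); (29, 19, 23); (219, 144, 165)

2

(5,12,11): 5²+11² = 146 > 144 = 12² → acute
(19,89,72): 19²+72² = 5545 < 7921 = 89² → obtuse
(40,83,114): 40²+83² = 8489 < 12996 = 114² → obtuse
(29,19,23): 19²+23² = 890 > 841 = 29² → acute
(219,144,165): 144²+165² = 47961 = 219² → right
2 of the 5 are obtuse.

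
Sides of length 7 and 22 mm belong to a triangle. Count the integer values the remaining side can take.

The third side lies in the open interval (15, 29).
Integers from 16 to 28 inclusive: 28 − 16 + 1 = 13.

13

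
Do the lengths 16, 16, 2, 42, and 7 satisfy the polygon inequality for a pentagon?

No

For a pentagon, each side must be shorter than the sum of the others.
Here the longest side is 42, but the remaining 4 sides sum to only 41.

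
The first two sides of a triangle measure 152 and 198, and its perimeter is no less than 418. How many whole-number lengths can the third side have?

Triangle inequality: 46 < x < 350. Perimeter ≥ 418 gives x ≥ 418 − 152 − 198 = 68.
So 68 ≤ x < 350; integers 68 through 349: 282 values.

282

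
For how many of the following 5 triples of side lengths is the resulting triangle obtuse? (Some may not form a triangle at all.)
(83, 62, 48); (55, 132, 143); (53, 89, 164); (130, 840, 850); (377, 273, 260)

(83,62,48): 48²+62² = 6148 < 6889 = 83² → obtuse
(55,132,143): 55²+132² = 20449 = 143² → right
(53,89,164): 53+89 ≤ 164, not a triangle
(130,840,850): 130²+840² = 722500 = 850² → right
(377,273,260): 260²+273² = 142129 = 377² → right
1 of the 5 is obtuse.

1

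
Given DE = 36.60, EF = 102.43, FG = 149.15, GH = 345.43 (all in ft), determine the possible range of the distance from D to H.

The maximum is all hops collinear in one direction: 36.60 + 102.43 + 149.15 + 345.43 = 633.61.
The longest hop is 345.43; the others sum to 288.18. Folding the others back against it leaves at least 345.43 − 288.18 = 57.25.

57.25 ≤ DH ≤ 633.61 ft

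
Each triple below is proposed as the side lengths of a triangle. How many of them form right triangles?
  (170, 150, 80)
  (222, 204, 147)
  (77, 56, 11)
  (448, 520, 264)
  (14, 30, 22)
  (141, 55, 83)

(170,150,80): 80²+150² = 28900 = 170² → right
(222,204,147): 147²+204² = 63225 > 49284 = 222² → acute
(77,56,11): 11+56 ≤ 77, not a triangle
(448,520,264): 264²+448² = 270400 = 520² → right
(14,30,22): 14²+22² = 680 < 900 = 30² → obtuse
(141,55,83): 55+83 ≤ 141, not a triangle
2 of the 6 are right.

2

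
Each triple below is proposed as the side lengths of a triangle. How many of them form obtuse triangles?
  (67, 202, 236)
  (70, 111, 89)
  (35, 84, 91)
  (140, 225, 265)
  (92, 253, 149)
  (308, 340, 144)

1

(67,202,236): 67²+202² = 45293 < 55696 = 236² → obtuse
(70,111,89): 70²+89² = 12821 > 12321 = 111² → acute
(35,84,91): 35²+84² = 8281 = 91² → right
(140,225,265): 140²+225² = 70225 = 265² → right
(92,253,149): 92+149 ≤ 253, not a triangle
(308,340,144): 144²+308² = 115600 = 340² → right
1 of the 6 is obtuse.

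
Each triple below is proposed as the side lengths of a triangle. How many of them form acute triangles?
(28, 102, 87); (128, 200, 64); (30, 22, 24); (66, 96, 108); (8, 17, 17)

(28,102,87): 28²+87² = 8353 < 10404 = 102² → obtuse
(128,200,64): 64+128 ≤ 200, not a triangle
(30,22,24): 22²+24² = 1060 > 900 = 30² → acute
(66,96,108): 66²+96² = 13572 > 11664 = 108² → acute
(8,17,17): 8²+17² = 353 > 289 = 17² → acute
3 of the 5 are acute.

3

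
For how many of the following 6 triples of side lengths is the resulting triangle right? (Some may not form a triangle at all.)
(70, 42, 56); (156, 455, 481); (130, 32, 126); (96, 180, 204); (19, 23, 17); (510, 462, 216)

(70,42,56): 42²+56² = 4900 = 70² → right
(156,455,481): 156²+455² = 231361 = 481² → right
(130,32,126): 32²+126² = 16900 = 130² → right
(96,180,204): 96²+180² = 41616 = 204² → right
(19,23,17): 17²+19² = 650 > 529 = 23² → acute
(510,462,216): 216²+462² = 260100 = 510² → right
5 of the 6 are right.

5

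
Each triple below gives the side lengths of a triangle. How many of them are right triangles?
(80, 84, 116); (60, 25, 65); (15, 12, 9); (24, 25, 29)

3

(80,84,116): 80²+84² = 13456 = 116² → right
(60,25,65): 25²+60² = 4225 = 65² → right
(15,12,9): 9²+12² = 225 = 15² → right
(24,25,29): 24²+25² = 1201 > 841 = 29² → acute
3 of the 4 are right.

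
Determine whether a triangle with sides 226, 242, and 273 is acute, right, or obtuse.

Compare the square of the longest side to the sum of squares of the other two: 226² + 242² = 109640 > 74529 = 273².

acute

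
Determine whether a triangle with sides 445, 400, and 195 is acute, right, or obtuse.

right

Compare the square of the longest side to the sum of squares of the other two: 195² + 400² = 198025 = 445².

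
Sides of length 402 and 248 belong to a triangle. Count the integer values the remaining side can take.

495

The third side lies in the open interval (154, 650).
Integers from 155 to 649 inclusive: 649 − 155 + 1 = 495.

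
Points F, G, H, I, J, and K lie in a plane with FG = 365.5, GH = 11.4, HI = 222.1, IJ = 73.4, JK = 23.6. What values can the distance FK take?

35.0 ≤ FK ≤ 696.0

The maximum is all hops collinear in one direction: 365.5 + 11.4 + 222.1 + 73.4 + 23.6 = 696.0.
The longest hop is 365.5; the others sum to 330.5. Folding the others back against it leaves at least 365.5 − 330.5 = 35.0.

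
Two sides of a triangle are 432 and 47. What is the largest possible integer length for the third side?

The third side must be strictly less than 432 + 47 = 479.
The largest integer below 479 is 478.

478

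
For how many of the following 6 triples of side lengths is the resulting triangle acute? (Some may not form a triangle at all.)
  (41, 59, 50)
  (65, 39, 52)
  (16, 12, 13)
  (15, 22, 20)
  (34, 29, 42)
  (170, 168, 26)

(41,59,50): 41²+50² = 4181 > 3481 = 59² → acute
(65,39,52): 39²+52² = 4225 = 65² → right
(16,12,13): 12²+13² = 313 > 256 = 16² → acute
(15,22,20): 15²+20² = 625 > 484 = 22² → acute
(34,29,42): 29²+34² = 1997 > 1764 = 42² → acute
(170,168,26): 26²+168² = 28900 = 170² → right
4 of the 6 are acute.

4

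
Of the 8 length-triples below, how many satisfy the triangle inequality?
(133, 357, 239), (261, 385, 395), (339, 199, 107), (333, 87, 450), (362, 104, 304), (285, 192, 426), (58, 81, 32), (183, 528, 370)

6

(133,239,357): 133+239 > 357 → valid
(261,385,395): 261+385 > 395 → valid
(107,199,339): 107+199 ≤ 339 → not valid
(87,333,450): 87+333 ≤ 450 → not valid
(104,304,362): 104+304 > 362 → valid
(192,285,426): 192+285 > 426 → valid
(32,58,81): 32+58 > 81 → valid
(183,370,528): 183+370 > 528 → valid
6 of the 8 triples form a triangle.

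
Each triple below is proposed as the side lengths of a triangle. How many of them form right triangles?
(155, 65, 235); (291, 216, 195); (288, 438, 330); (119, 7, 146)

(155,65,235): 65+155 ≤ 235, not a triangle
(291,216,195): 195²+216² = 84681 = 291² → right
(288,438,330): 288²+330² = 191844 = 438² → right
(119,7,146): 7+119 ≤ 146, not a triangle
2 of the 4 are right.

2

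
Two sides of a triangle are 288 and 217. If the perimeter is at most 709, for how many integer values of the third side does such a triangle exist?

133

Triangle inequality: 71 < x < 505. Perimeter ≤ 709 gives x ≤ 709 − 288 − 217 = 204.
So 71 < x ≤ 204; integers 72 through 204: 133 values.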